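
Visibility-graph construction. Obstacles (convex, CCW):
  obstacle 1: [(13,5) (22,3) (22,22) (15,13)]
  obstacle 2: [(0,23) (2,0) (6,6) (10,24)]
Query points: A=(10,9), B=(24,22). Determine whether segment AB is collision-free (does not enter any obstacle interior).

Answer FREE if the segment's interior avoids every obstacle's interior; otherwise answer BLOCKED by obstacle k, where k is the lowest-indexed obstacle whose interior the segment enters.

BLOCKED by obstacle 1

Obstacle 1 [(13,5) (22,3) (22,22) (15,13)]:
  edge (13,5)–(22,3): clear
  edge (22,3)–(22,22): crosses AB
  edge (22,22)–(15,13): crosses AB
  edge (15,13)–(13,5): clear
  → BLOCKED
Obstacle 2 [(0,23) (2,0) (6,6) (10,24)]:
  edge (0,23)–(2,0): clear
  edge (2,0)–(6,6): clear
  edge (6,6)–(10,24): clear
  edge (10,24)–(0,23): clear
  midpoint (17,31/2) outside
  → clear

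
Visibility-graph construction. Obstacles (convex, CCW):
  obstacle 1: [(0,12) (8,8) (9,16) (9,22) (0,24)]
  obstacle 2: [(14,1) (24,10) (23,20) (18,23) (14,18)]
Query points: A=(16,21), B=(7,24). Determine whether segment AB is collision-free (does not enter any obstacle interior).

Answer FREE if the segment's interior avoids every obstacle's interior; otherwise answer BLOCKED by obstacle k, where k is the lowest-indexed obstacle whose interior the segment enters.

Obstacle 1 [(0,12) (8,8) (9,16) (9,22) (0,24)]:
  edge (0,12)–(8,8): clear
  edge (8,8)–(9,16): clear
  edge (9,16)–(9,22): clear
  edge (9,22)–(0,24): clear
  edge (0,24)–(0,12): clear
  midpoint (23/2,45/2) outside
  → clear
Obstacle 2 [(14,1) (24,10) (23,20) (18,23) (14,18)]:
  edge (14,1)–(24,10): clear
  edge (24,10)–(23,20): clear
  edge (23,20)–(18,23): clear
  edge (18,23)–(14,18): clear
  edge (14,18)–(14,1): clear
  midpoint (23/2,45/2) outside
  → clear

FREE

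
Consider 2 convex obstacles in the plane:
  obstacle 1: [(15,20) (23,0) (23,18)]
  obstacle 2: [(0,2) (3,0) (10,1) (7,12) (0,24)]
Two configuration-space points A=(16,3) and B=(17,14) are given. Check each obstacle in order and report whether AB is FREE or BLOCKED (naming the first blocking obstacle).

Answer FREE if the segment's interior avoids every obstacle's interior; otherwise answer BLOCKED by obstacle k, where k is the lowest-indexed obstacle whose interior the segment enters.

Obstacle 1 [(15,20) (23,0) (23,18)]:
  edge (15,20)–(23,0): clear
  edge (23,0)–(23,18): clear
  edge (23,18)–(15,20): clear
  midpoint (33/2,17/2) outside
  → clear
Obstacle 2 [(0,2) (3,0) (10,1) (7,12) (0,24)]:
  edge (0,2)–(3,0): clear
  edge (3,0)–(10,1): clear
  edge (10,1)–(7,12): clear
  edge (7,12)–(0,24): clear
  edge (0,24)–(0,2): clear
  midpoint (33/2,17/2) outside
  → clear

FREE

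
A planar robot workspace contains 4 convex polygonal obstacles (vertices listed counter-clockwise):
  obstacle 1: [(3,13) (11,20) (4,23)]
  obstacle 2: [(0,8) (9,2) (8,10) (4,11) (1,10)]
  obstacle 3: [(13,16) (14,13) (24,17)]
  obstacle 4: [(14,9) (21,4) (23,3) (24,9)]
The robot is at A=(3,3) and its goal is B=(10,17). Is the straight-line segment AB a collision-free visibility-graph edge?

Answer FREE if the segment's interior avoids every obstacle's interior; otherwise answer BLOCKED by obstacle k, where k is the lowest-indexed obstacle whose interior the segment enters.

BLOCKED by obstacle 2

Obstacle 1 [(3,13) (11,20) (4,23)]:
  edge (3,13)–(11,20): clear
  edge (11,20)–(4,23): clear
  edge (4,23)–(3,13): clear
  midpoint (13/2,10) outside
  → clear
Obstacle 2 [(0,8) (9,2) (8,10) (4,11) (1,10)]:
  edge (0,8)–(9,2): crosses AB
  edge (9,2)–(8,10): clear
  edge (8,10)–(4,11): crosses AB
  edge (4,11)–(1,10): clear
  edge (1,10)–(0,8): clear
  → BLOCKED
Obstacle 3 [(13,16) (14,13) (24,17)]:
  edge (13,16)–(14,13): clear
  edge (14,13)–(24,17): clear
  edge (24,17)–(13,16): clear
  midpoint (13/2,10) outside
  → clear
Obstacle 4 [(14,9) (21,4) (23,3) (24,9)]:
  edge (14,9)–(21,4): clear
  edge (21,4)–(23,3): clear
  edge (23,3)–(24,9): clear
  edge (24,9)–(14,9): clear
  midpoint (13/2,10) outside
  → clear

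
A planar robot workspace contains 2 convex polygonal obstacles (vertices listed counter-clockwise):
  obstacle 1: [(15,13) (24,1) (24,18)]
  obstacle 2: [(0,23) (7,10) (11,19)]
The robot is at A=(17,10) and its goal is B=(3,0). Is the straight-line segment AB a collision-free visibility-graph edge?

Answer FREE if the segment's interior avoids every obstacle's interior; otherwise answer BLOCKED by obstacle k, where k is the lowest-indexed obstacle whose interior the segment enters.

Obstacle 1 [(15,13) (24,1) (24,18)]:
  edge (15,13)–(24,1): clear
  edge (24,1)–(24,18): clear
  edge (24,18)–(15,13): clear
  midpoint (10,5) outside
  → clear
Obstacle 2 [(0,23) (7,10) (11,19)]:
  edge (0,23)–(7,10): clear
  edge (7,10)–(11,19): clear
  edge (11,19)–(0,23): clear
  midpoint (10,5) outside
  → clear

FREE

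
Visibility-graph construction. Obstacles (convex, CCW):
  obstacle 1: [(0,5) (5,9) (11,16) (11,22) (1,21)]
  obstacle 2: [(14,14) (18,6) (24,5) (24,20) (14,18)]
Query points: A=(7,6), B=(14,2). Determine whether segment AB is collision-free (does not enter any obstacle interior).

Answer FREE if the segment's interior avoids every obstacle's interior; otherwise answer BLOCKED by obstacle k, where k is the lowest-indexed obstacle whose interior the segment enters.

Obstacle 1 [(0,5) (5,9) (11,16) (11,22) (1,21)]:
  edge (0,5)–(5,9): clear
  edge (5,9)–(11,16): clear
  edge (11,16)–(11,22): clear
  edge (11,22)–(1,21): clear
  edge (1,21)–(0,5): clear
  midpoint (21/2,4) outside
  → clear
Obstacle 2 [(14,14) (18,6) (24,5) (24,20) (14,18)]:
  edge (14,14)–(18,6): clear
  edge (18,6)–(24,5): clear
  edge (24,5)–(24,20): clear
  edge (24,20)–(14,18): clear
  edge (14,18)–(14,14): clear
  midpoint (21/2,4) outside
  → clear

FREE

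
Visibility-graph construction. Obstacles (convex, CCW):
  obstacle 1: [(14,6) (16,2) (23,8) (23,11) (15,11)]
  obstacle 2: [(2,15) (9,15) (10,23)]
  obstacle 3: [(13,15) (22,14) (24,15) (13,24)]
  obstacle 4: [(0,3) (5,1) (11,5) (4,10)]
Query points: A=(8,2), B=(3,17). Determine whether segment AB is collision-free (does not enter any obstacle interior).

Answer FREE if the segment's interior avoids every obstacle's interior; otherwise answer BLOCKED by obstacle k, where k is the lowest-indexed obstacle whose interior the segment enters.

Obstacle 1 [(14,6) (16,2) (23,8) (23,11) (15,11)]:
  edge (14,6)–(16,2): clear
  edge (16,2)–(23,8): clear
  edge (23,8)–(23,11): clear
  edge (23,11)–(15,11): clear
  edge (15,11)–(14,6): clear
  midpoint (11/2,19/2) outside
  → clear
Obstacle 2 [(2,15) (9,15) (10,23)]:
  edge (2,15)–(9,15): crosses AB
  edge (9,15)–(10,23): clear
  edge (10,23)–(2,15): crosses AB
  → BLOCKED
Obstacle 3 [(13,15) (22,14) (24,15) (13,24)]:
  edge (13,15)–(22,14): clear
  edge (22,14)–(24,15): clear
  edge (24,15)–(13,24): clear
  edge (13,24)–(13,15): clear
  midpoint (11/2,19/2) outside
  → clear
Obstacle 4 [(0,3) (5,1) (11,5) (4,10)]:
  edge (0,3)–(5,1): clear
  edge (5,1)–(11,5): crosses AB
  edge (11,5)–(4,10): crosses AB
  edge (4,10)–(0,3): clear
  → BLOCKED

BLOCKED by obstacle 2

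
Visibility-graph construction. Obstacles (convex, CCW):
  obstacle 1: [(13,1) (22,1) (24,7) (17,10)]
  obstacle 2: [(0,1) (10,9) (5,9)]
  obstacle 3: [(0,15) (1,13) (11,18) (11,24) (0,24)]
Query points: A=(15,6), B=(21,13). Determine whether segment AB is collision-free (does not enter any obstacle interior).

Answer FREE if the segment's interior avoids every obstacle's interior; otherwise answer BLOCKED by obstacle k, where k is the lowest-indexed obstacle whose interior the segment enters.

BLOCKED by obstacle 1

Obstacle 1 [(13,1) (22,1) (24,7) (17,10)]:
  edge (13,1)–(22,1): clear
  edge (22,1)–(24,7): clear
  edge (24,7)–(17,10): crosses AB
  edge (17,10)–(13,1): crosses AB
  → BLOCKED
Obstacle 2 [(0,1) (10,9) (5,9)]:
  edge (0,1)–(10,9): clear
  edge (10,9)–(5,9): clear
  edge (5,9)–(0,1): clear
  midpoint (18,19/2) outside
  → clear
Obstacle 3 [(0,15) (1,13) (11,18) (11,24) (0,24)]:
  edge (0,15)–(1,13): clear
  edge (1,13)–(11,18): clear
  edge (11,18)–(11,24): clear
  edge (11,24)–(0,24): clear
  edge (0,24)–(0,15): clear
  midpoint (18,19/2) outside
  → clear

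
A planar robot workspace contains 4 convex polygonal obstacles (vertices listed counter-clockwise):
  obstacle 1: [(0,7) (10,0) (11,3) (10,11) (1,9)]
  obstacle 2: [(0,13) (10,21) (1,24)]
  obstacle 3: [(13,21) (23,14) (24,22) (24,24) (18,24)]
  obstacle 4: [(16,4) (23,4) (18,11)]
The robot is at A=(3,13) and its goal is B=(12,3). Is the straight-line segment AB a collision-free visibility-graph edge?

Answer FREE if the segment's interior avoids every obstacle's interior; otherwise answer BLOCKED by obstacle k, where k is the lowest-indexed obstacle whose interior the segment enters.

Obstacle 1 [(0,7) (10,0) (11,3) (10,11) (1,9)]:
  edge (0,7)–(10,0): clear
  edge (10,0)–(11,3): clear
  edge (11,3)–(10,11): crosses AB
  edge (10,11)–(1,9): crosses AB
  edge (1,9)–(0,7): clear
  → BLOCKED
Obstacle 2 [(0,13) (10,21) (1,24)]:
  edge (0,13)–(10,21): clear
  edge (10,21)–(1,24): clear
  edge (1,24)–(0,13): clear
  midpoint (15/2,8) outside
  → clear
Obstacle 3 [(13,21) (23,14) (24,22) (24,24) (18,24)]:
  edge (13,21)–(23,14): clear
  edge (23,14)–(24,22): clear
  edge (24,22)–(24,24): clear
  edge (24,24)–(18,24): clear
  edge (18,24)–(13,21): clear
  midpoint (15/2,8) outside
  → clear
Obstacle 4 [(16,4) (23,4) (18,11)]:
  edge (16,4)–(23,4): clear
  edge (23,4)–(18,11): clear
  edge (18,11)–(16,4): clear
  midpoint (15/2,8) outside
  → clear

BLOCKED by obstacle 1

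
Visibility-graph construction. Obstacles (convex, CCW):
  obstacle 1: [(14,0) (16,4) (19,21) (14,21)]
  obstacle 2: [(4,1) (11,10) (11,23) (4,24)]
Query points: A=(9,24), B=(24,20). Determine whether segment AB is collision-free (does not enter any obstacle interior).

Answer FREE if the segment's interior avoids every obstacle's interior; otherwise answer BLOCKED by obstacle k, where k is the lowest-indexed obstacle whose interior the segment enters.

Obstacle 1 [(14,0) (16,4) (19,21) (14,21)]:
  edge (14,0)–(16,4): clear
  edge (16,4)–(19,21): clear
  edge (19,21)–(14,21): clear
  edge (14,21)–(14,0): clear
  midpoint (33/2,22) outside
  → clear
Obstacle 2 [(4,1) (11,10) (11,23) (4,24)]:
  edge (4,1)–(11,10): clear
  edge (11,10)–(11,23): clear
  edge (11,23)–(4,24): clear
  edge (4,24)–(4,1): clear
  midpoint (33/2,22) outside
  → clear

FREE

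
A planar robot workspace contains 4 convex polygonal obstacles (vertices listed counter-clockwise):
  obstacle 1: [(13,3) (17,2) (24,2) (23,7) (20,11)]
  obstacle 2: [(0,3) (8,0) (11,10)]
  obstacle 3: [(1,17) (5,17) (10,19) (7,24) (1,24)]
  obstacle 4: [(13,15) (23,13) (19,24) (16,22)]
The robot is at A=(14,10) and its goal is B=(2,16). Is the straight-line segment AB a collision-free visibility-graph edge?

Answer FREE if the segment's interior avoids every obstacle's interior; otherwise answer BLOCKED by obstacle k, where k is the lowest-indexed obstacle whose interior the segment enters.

FREE

Obstacle 1 [(13,3) (17,2) (24,2) (23,7) (20,11)]:
  edge (13,3)–(17,2): clear
  edge (17,2)–(24,2): clear
  edge (24,2)–(23,7): clear
  edge (23,7)–(20,11): clear
  edge (20,11)–(13,3): clear
  midpoint (8,13) outside
  → clear
Obstacle 2 [(0,3) (8,0) (11,10)]:
  edge (0,3)–(8,0): clear
  edge (8,0)–(11,10): clear
  edge (11,10)–(0,3): clear
  midpoint (8,13) outside
  → clear
Obstacle 3 [(1,17) (5,17) (10,19) (7,24) (1,24)]:
  edge (1,17)–(5,17): clear
  edge (5,17)–(10,19): clear
  edge (10,19)–(7,24): clear
  edge (7,24)–(1,24): clear
  edge (1,24)–(1,17): clear
  midpoint (8,13) outside
  → clear
Obstacle 4 [(13,15) (23,13) (19,24) (16,22)]:
  edge (13,15)–(23,13): clear
  edge (23,13)–(19,24): clear
  edge (19,24)–(16,22): clear
  edge (16,22)–(13,15): clear
  midpoint (8,13) outside
  → clear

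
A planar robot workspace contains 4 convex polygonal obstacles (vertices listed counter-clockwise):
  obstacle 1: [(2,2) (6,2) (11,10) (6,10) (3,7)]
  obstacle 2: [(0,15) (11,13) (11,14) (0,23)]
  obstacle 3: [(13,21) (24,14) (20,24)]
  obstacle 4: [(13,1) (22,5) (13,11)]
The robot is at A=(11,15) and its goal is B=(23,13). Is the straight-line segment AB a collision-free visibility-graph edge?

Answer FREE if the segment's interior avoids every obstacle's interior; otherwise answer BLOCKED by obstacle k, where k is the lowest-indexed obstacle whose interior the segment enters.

Obstacle 1 [(2,2) (6,2) (11,10) (6,10) (3,7)]:
  edge (2,2)–(6,2): clear
  edge (6,2)–(11,10): clear
  edge (11,10)–(6,10): clear
  edge (6,10)–(3,7): clear
  edge (3,7)–(2,2): clear
  midpoint (17,14) outside
  → clear
Obstacle 2 [(0,15) (11,13) (11,14) (0,23)]:
  edge (0,15)–(11,13): clear
  edge (11,13)–(11,14): clear
  edge (11,14)–(0,23): clear
  edge (0,23)–(0,15): clear
  midpoint (17,14) outside
  → clear
Obstacle 3 [(13,21) (24,14) (20,24)]:
  edge (13,21)–(24,14): clear
  edge (24,14)–(20,24): clear
  edge (20,24)–(13,21): clear
  midpoint (17,14) outside
  → clear
Obstacle 4 [(13,1) (22,5) (13,11)]:
  edge (13,1)–(22,5): clear
  edge (22,5)–(13,11): clear
  edge (13,11)–(13,1): clear
  midpoint (17,14) outside
  → clear

FREE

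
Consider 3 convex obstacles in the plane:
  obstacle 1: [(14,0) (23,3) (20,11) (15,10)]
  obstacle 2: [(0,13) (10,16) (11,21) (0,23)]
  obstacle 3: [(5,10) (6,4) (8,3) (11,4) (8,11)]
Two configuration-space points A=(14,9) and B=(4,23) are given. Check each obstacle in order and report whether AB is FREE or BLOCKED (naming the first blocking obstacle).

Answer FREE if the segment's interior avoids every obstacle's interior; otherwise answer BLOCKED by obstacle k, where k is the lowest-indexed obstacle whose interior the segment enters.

Obstacle 1 [(14,0) (23,3) (20,11) (15,10)]:
  edge (14,0)–(23,3): clear
  edge (23,3)–(20,11): clear
  edge (20,11)–(15,10): clear
  edge (15,10)–(14,0): clear
  midpoint (9,16) outside
  → clear
Obstacle 2 [(0,13) (10,16) (11,21) (0,23)]:
  edge (0,13)–(10,16): crosses AB
  edge (10,16)–(11,21): clear
  edge (11,21)–(0,23): crosses AB
  edge (0,23)–(0,13): clear
  → BLOCKED
Obstacle 3 [(5,10) (6,4) (8,3) (11,4) (8,11)]:
  edge (5,10)–(6,4): clear
  edge (6,4)–(8,3): clear
  edge (8,3)–(11,4): clear
  edge (11,4)–(8,11): clear
  edge (8,11)–(5,10): clear
  midpoint (9,16) outside
  → clear

BLOCKED by obstacle 2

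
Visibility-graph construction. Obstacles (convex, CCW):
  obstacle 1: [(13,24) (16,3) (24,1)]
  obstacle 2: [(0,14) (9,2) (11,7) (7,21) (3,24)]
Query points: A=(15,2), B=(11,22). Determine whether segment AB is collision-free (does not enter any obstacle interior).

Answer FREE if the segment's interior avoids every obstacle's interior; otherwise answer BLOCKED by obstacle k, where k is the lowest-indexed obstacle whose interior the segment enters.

FREE

Obstacle 1 [(13,24) (16,3) (24,1)]:
  edge (13,24)–(16,3): clear
  edge (16,3)–(24,1): clear
  edge (24,1)–(13,24): clear
  midpoint (13,12) outside
  → clear
Obstacle 2 [(0,14) (9,2) (11,7) (7,21) (3,24)]:
  edge (0,14)–(9,2): clear
  edge (9,2)–(11,7): clear
  edge (11,7)–(7,21): clear
  edge (7,21)–(3,24): clear
  edge (3,24)–(0,14): clear
  midpoint (13,12) outside
  → clear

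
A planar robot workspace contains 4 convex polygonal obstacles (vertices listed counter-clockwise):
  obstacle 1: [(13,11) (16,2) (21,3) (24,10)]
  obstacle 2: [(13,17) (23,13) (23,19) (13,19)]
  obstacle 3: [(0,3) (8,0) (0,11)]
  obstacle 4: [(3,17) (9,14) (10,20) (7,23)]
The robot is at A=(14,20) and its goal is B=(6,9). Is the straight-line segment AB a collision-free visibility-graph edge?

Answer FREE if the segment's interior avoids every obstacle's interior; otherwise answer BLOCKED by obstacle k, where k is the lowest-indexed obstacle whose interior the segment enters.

Obstacle 1 [(13,11) (16,2) (21,3) (24,10)]:
  edge (13,11)–(16,2): clear
  edge (16,2)–(21,3): clear
  edge (21,3)–(24,10): clear
  edge (24,10)–(13,11): clear
  midpoint (10,29/2) outside
  → clear
Obstacle 2 [(13,17) (23,13) (23,19) (13,19)]:
  edge (13,17)–(23,13): clear
  edge (23,13)–(23,19): clear
  edge (23,19)–(13,19): crosses AB
  edge (13,19)–(13,17): crosses AB
  → BLOCKED
Obstacle 3 [(0,3) (8,0) (0,11)]:
  edge (0,3)–(8,0): clear
  edge (8,0)–(0,11): clear
  edge (0,11)–(0,3): clear
  midpoint (10,29/2) outside
  → clear
Obstacle 4 [(3,17) (9,14) (10,20) (7,23)]:
  edge (3,17)–(9,14): clear
  edge (9,14)–(10,20): clear
  edge (10,20)–(7,23): clear
  edge (7,23)–(3,17): clear
  midpoint (10,29/2) outside
  → clear

BLOCKED by obstacle 2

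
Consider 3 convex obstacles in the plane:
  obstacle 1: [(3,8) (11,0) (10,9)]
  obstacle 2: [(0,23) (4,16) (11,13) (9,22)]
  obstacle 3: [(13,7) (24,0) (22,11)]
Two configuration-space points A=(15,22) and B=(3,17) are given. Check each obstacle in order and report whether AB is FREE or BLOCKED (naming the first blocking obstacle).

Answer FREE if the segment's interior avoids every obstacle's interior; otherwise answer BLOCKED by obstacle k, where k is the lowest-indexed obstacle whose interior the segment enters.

Obstacle 1 [(3,8) (11,0) (10,9)]:
  edge (3,8)–(11,0): clear
  edge (11,0)–(10,9): clear
  edge (10,9)–(3,8): clear
  midpoint (9,39/2) outside
  → clear
Obstacle 2 [(0,23) (4,16) (11,13) (9,22)]:
  edge (0,23)–(4,16): crosses AB
  edge (4,16)–(11,13): clear
  edge (11,13)–(9,22): crosses AB
  edge (9,22)–(0,23): clear
  → BLOCKED
Obstacle 3 [(13,7) (24,0) (22,11)]:
  edge (13,7)–(24,0): clear
  edge (24,0)–(22,11): clear
  edge (22,11)–(13,7): clear
  midpoint (9,39/2) outside
  → clear

BLOCKED by obstacle 2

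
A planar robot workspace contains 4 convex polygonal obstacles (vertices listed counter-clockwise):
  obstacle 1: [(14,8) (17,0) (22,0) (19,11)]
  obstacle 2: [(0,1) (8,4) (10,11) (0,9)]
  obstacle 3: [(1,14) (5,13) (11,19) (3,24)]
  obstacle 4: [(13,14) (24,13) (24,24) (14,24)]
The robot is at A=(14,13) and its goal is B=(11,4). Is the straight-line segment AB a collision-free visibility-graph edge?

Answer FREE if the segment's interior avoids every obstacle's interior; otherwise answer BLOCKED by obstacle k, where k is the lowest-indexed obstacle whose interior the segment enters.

Obstacle 1 [(14,8) (17,0) (22,0) (19,11)]:
  edge (14,8)–(17,0): clear
  edge (17,0)–(22,0): clear
  edge (22,0)–(19,11): clear
  edge (19,11)–(14,8): clear
  midpoint (25/2,17/2) outside
  → clear
Obstacle 2 [(0,1) (8,4) (10,11) (0,9)]:
  edge (0,1)–(8,4): clear
  edge (8,4)–(10,11): clear
  edge (10,11)–(0,9): clear
  edge (0,9)–(0,1): clear
  midpoint (25/2,17/2) outside
  → clear
Obstacle 3 [(1,14) (5,13) (11,19) (3,24)]:
  edge (1,14)–(5,13): clear
  edge (5,13)–(11,19): clear
  edge (11,19)–(3,24): clear
  edge (3,24)–(1,14): clear
  midpoint (25/2,17/2) outside
  → clear
Obstacle 4 [(13,14) (24,13) (24,24) (14,24)]:
  edge (13,14)–(24,13): clear
  edge (24,13)–(24,24): clear
  edge (24,24)–(14,24): clear
  edge (14,24)–(13,14): clear
  midpoint (25/2,17/2) outside
  → clear

FREE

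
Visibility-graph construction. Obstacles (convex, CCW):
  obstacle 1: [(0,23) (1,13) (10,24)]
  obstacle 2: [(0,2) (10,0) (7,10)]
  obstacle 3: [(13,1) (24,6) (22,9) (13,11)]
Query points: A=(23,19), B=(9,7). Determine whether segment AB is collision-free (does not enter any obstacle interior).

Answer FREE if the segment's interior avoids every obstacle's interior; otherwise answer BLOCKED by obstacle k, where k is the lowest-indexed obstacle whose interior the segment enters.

BLOCKED by obstacle 3

Obstacle 1 [(0,23) (1,13) (10,24)]:
  edge (0,23)–(1,13): clear
  edge (1,13)–(10,24): clear
  edge (10,24)–(0,23): clear
  midpoint (16,13) outside
  → clear
Obstacle 2 [(0,2) (10,0) (7,10)]:
  edge (0,2)–(10,0): clear
  edge (10,0)–(7,10): clear
  edge (7,10)–(0,2): clear
  midpoint (16,13) outside
  → clear
Obstacle 3 [(13,1) (24,6) (22,9) (13,11)]:
  edge (13,1)–(24,6): clear
  edge (24,6)–(22,9): clear
  edge (22,9)–(13,11): crosses AB
  edge (13,11)–(13,1): crosses AB
  → BLOCKED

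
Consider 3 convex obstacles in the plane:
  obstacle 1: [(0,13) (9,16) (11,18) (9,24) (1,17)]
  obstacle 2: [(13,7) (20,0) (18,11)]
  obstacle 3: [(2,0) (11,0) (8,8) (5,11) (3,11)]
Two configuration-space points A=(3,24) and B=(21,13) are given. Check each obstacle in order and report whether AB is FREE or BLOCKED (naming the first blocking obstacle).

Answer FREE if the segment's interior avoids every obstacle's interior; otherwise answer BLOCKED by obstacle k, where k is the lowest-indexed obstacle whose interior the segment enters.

BLOCKED by obstacle 1

Obstacle 1 [(0,13) (9,16) (11,18) (9,24) (1,17)]:
  edge (0,13)–(9,16): clear
  edge (9,16)–(11,18): clear
  edge (11,18)–(9,24): crosses AB
  edge (9,24)–(1,17): crosses AB
  edge (1,17)–(0,13): clear
  → BLOCKED
Obstacle 2 [(13,7) (20,0) (18,11)]:
  edge (13,7)–(20,0): clear
  edge (20,0)–(18,11): clear
  edge (18,11)–(13,7): clear
  midpoint (12,37/2) outside
  → clear
Obstacle 3 [(2,0) (11,0) (8,8) (5,11) (3,11)]:
  edge (2,0)–(11,0): clear
  edge (11,0)–(8,8): clear
  edge (8,8)–(5,11): clear
  edge (5,11)–(3,11): clear
  edge (3,11)–(2,0): clear
  midpoint (12,37/2) outside
  → clear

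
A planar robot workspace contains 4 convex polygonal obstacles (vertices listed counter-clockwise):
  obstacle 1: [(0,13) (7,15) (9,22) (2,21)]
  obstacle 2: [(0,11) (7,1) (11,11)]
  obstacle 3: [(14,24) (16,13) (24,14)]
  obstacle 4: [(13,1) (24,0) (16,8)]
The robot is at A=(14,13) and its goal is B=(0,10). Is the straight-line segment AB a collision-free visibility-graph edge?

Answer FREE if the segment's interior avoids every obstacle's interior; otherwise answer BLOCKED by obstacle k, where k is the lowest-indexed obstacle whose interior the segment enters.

BLOCKED by obstacle 2

Obstacle 1 [(0,13) (7,15) (9,22) (2,21)]:
  edge (0,13)–(7,15): clear
  edge (7,15)–(9,22): clear
  edge (9,22)–(2,21): clear
  edge (2,21)–(0,13): clear
  midpoint (7,23/2) outside
  → clear
Obstacle 2 [(0,11) (7,1) (11,11)]:
  edge (0,11)–(7,1): crosses AB
  edge (7,1)–(11,11): clear
  edge (11,11)–(0,11): crosses AB
  → BLOCKED
Obstacle 3 [(14,24) (16,13) (24,14)]:
  edge (14,24)–(16,13): clear
  edge (16,13)–(24,14): clear
  edge (24,14)–(14,24): clear
  midpoint (7,23/2) outside
  → clear
Obstacle 4 [(13,1) (24,0) (16,8)]:
  edge (13,1)–(24,0): clear
  edge (24,0)–(16,8): clear
  edge (16,8)–(13,1): clear
  midpoint (7,23/2) outside
  → clear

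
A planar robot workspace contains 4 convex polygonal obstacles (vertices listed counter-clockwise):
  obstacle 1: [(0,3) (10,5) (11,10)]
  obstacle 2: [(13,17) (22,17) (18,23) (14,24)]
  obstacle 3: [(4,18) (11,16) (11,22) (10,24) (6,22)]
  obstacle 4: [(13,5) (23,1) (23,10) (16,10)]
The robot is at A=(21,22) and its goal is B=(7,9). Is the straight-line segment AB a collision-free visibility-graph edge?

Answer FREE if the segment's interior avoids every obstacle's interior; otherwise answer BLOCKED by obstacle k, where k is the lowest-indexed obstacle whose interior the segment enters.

BLOCKED by obstacle 2

Obstacle 1 [(0,3) (10,5) (11,10)]:
  edge (0,3)–(10,5): clear
  edge (10,5)–(11,10): clear
  edge (11,10)–(0,3): clear
  midpoint (14,31/2) outside
  → clear
Obstacle 2 [(13,17) (22,17) (18,23) (14,24)]:
  edge (13,17)–(22,17): crosses AB
  edge (22,17)–(18,23): crosses AB
  edge (18,23)–(14,24): clear
  edge (14,24)–(13,17): clear
  → BLOCKED
Obstacle 3 [(4,18) (11,16) (11,22) (10,24) (6,22)]:
  edge (4,18)–(11,16): clear
  edge (11,16)–(11,22): clear
  edge (11,22)–(10,24): clear
  edge (10,24)–(6,22): clear
  edge (6,22)–(4,18): clear
  midpoint (14,31/2) outside
  → clear
Obstacle 4 [(13,5) (23,1) (23,10) (16,10)]:
  edge (13,5)–(23,1): clear
  edge (23,1)–(23,10): clear
  edge (23,10)–(16,10): clear
  edge (16,10)–(13,5): clear
  midpoint (14,31/2) outside
  → clear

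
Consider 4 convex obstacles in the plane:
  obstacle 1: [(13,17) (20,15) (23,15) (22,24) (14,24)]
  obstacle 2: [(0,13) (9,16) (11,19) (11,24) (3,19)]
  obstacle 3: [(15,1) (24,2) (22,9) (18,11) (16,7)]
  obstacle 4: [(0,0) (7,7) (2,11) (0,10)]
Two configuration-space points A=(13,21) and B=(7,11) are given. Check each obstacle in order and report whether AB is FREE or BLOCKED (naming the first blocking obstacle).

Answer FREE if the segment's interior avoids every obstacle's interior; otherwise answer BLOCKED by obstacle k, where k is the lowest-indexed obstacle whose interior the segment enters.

Obstacle 1 [(13,17) (20,15) (23,15) (22,24) (14,24)]:
  edge (13,17)–(20,15): clear
  edge (20,15)–(23,15): clear
  edge (23,15)–(22,24): clear
  edge (22,24)–(14,24): clear
  edge (14,24)–(13,17): clear
  midpoint (10,16) outside
  → clear
Obstacle 2 [(0,13) (9,16) (11,19) (11,24) (3,19)]:
  edge (0,13)–(9,16): clear
  edge (9,16)–(11,19): clear
  edge (11,19)–(11,24): clear
  edge (11,24)–(3,19): clear
  edge (3,19)–(0,13): clear
  midpoint (10,16) outside
  → clear
Obstacle 3 [(15,1) (24,2) (22,9) (18,11) (16,7)]:
  edge (15,1)–(24,2): clear
  edge (24,2)–(22,9): clear
  edge (22,9)–(18,11): clear
  edge (18,11)–(16,7): clear
  edge (16,7)–(15,1): clear
  midpoint (10,16) outside
  → clear
Obstacle 4 [(0,0) (7,7) (2,11) (0,10)]:
  edge (0,0)–(7,7): clear
  edge (7,7)–(2,11): clear
  edge (2,11)–(0,10): clear
  edge (0,10)–(0,0): clear
  midpoint (10,16) outside
  → clear

FREE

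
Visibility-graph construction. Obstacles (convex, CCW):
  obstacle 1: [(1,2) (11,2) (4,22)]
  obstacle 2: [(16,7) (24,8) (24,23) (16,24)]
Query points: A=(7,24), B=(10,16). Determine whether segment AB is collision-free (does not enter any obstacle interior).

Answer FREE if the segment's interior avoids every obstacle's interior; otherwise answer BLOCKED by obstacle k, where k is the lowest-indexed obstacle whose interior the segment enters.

FREE

Obstacle 1 [(1,2) (11,2) (4,22)]:
  edge (1,2)–(11,2): clear
  edge (11,2)–(4,22): clear
  edge (4,22)–(1,2): clear
  midpoint (17/2,20) outside
  → clear
Obstacle 2 [(16,7) (24,8) (24,23) (16,24)]:
  edge (16,7)–(24,8): clear
  edge (24,8)–(24,23): clear
  edge (24,23)–(16,24): clear
  edge (16,24)–(16,7): clear
  midpoint (17/2,20) outside
  → clear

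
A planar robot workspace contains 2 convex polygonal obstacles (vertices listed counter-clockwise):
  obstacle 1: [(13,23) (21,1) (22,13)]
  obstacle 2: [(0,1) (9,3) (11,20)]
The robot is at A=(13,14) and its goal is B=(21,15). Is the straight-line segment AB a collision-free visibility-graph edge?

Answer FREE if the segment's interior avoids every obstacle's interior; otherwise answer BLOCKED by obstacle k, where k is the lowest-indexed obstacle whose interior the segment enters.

Obstacle 1 [(13,23) (21,1) (22,13)]:
  edge (13,23)–(21,1): crosses AB
  edge (21,1)–(22,13): clear
  edge (22,13)–(13,23): crosses AB
  → BLOCKED
Obstacle 2 [(0,1) (9,3) (11,20)]:
  edge (0,1)–(9,3): clear
  edge (9,3)–(11,20): clear
  edge (11,20)–(0,1): clear
  midpoint (17,29/2) outside
  → clear

BLOCKED by obstacle 1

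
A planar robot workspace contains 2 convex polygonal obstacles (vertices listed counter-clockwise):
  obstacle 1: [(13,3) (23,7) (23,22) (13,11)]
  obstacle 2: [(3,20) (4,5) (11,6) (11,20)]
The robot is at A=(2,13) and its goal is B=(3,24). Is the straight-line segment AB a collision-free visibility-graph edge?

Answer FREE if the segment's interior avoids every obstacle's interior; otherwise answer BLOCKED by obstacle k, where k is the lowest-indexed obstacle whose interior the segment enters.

Obstacle 1 [(13,3) (23,7) (23,22) (13,11)]:
  edge (13,3)–(23,7): clear
  edge (23,7)–(23,22): clear
  edge (23,22)–(13,11): clear
  edge (13,11)–(13,3): clear
  midpoint (5/2,37/2) outside
  → clear
Obstacle 2 [(3,20) (4,5) (11,6) (11,20)]:
  edge (3,20)–(4,5): clear
  edge (4,5)–(11,6): clear
  edge (11,6)–(11,20): clear
  edge (11,20)–(3,20): clear
  midpoint (5/2,37/2) outside
  → clear

FREE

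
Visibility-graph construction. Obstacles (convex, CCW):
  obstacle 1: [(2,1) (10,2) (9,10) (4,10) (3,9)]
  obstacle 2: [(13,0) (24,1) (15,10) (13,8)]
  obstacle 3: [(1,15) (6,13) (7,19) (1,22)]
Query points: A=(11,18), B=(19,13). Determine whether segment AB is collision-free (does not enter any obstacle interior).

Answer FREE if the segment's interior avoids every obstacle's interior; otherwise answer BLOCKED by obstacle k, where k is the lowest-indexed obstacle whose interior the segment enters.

Obstacle 1 [(2,1) (10,2) (9,10) (4,10) (3,9)]:
  edge (2,1)–(10,2): clear
  edge (10,2)–(9,10): clear
  edge (9,10)–(4,10): clear
  edge (4,10)–(3,9): clear
  edge (3,9)–(2,1): clear
  midpoint (15,31/2) outside
  → clear
Obstacle 2 [(13,0) (24,1) (15,10) (13,8)]:
  edge (13,0)–(24,1): clear
  edge (24,1)–(15,10): clear
  edge (15,10)–(13,8): clear
  edge (13,8)–(13,0): clear
  midpoint (15,31/2) outside
  → clear
Obstacle 3 [(1,15) (6,13) (7,19) (1,22)]:
  edge (1,15)–(6,13): clear
  edge (6,13)–(7,19): clear
  edge (7,19)–(1,22): clear
  edge (1,22)–(1,15): clear
  midpoint (15,31/2) outside
  → clear

FREE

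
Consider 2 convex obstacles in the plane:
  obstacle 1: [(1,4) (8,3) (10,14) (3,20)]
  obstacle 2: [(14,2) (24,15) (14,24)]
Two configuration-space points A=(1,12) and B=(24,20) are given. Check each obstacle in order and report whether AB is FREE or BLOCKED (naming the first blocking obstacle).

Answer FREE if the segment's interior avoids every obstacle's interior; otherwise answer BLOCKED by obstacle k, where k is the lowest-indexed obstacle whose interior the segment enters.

Obstacle 1 [(1,4) (8,3) (10,14) (3,20)]:
  edge (1,4)–(8,3): clear
  edge (8,3)–(10,14): clear
  edge (10,14)–(3,20): crosses AB
  edge (3,20)–(1,4): crosses AB
  → BLOCKED
Obstacle 2 [(14,2) (24,15) (14,24)]:
  edge (14,2)–(24,15): clear
  edge (24,15)–(14,24): crosses AB
  edge (14,24)–(14,2): crosses AB
  → BLOCKED

BLOCKED by obstacle 1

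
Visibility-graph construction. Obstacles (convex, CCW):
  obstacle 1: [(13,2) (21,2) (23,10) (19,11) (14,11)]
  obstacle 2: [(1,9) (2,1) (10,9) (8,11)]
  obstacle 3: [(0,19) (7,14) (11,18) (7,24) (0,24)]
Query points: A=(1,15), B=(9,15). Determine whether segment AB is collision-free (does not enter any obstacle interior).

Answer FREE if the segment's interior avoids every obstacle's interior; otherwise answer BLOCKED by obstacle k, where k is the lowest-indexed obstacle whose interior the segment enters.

BLOCKED by obstacle 3

Obstacle 1 [(13,2) (21,2) (23,10) (19,11) (14,11)]:
  edge (13,2)–(21,2): clear
  edge (21,2)–(23,10): clear
  edge (23,10)–(19,11): clear
  edge (19,11)–(14,11): clear
  edge (14,11)–(13,2): clear
  midpoint (5,15) outside
  → clear
Obstacle 2 [(1,9) (2,1) (10,9) (8,11)]:
  edge (1,9)–(2,1): clear
  edge (2,1)–(10,9): clear
  edge (10,9)–(8,11): clear
  edge (8,11)–(1,9): clear
  midpoint (5,15) outside
  → clear
Obstacle 3 [(0,19) (7,14) (11,18) (7,24) (0,24)]:
  edge (0,19)–(7,14): crosses AB
  edge (7,14)–(11,18): crosses AB
  edge (11,18)–(7,24): clear
  edge (7,24)–(0,24): clear
  edge (0,24)–(0,19): clear
  → BLOCKED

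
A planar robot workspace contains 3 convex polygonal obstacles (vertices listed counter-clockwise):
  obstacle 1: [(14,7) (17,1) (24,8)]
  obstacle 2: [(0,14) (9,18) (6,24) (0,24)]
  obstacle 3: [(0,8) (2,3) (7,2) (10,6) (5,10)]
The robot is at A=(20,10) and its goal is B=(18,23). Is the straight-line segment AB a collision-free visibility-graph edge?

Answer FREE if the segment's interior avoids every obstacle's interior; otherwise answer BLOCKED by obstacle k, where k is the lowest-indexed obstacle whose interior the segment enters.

Obstacle 1 [(14,7) (17,1) (24,8)]:
  edge (14,7)–(17,1): clear
  edge (17,1)–(24,8): clear
  edge (24,8)–(14,7): clear
  midpoint (19,33/2) outside
  → clear
Obstacle 2 [(0,14) (9,18) (6,24) (0,24)]:
  edge (0,14)–(9,18): clear
  edge (9,18)–(6,24): clear
  edge (6,24)–(0,24): clear
  edge (0,24)–(0,14): clear
  midpoint (19,33/2) outside
  → clear
Obstacle 3 [(0,8) (2,3) (7,2) (10,6) (5,10)]:
  edge (0,8)–(2,3): clear
  edge (2,3)–(7,2): clear
  edge (7,2)–(10,6): clear
  edge (10,6)–(5,10): clear
  edge (5,10)–(0,8): clear
  midpoint (19,33/2) outside
  → clear

FREE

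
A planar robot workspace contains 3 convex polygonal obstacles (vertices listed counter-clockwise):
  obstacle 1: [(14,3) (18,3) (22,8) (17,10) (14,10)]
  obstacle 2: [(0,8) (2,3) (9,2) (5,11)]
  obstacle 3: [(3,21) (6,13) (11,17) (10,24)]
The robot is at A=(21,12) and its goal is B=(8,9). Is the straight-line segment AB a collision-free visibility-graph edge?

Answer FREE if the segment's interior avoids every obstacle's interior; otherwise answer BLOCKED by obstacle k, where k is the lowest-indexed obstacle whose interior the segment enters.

Obstacle 1 [(14,3) (18,3) (22,8) (17,10) (14,10)]:
  edge (14,3)–(18,3): clear
  edge (18,3)–(22,8): clear
  edge (22,8)–(17,10): clear
  edge (17,10)–(14,10): clear
  edge (14,10)–(14,3): clear
  midpoint (29/2,21/2) outside
  → clear
Obstacle 2 [(0,8) (2,3) (9,2) (5,11)]:
  edge (0,8)–(2,3): clear
  edge (2,3)–(9,2): clear
  edge (9,2)–(5,11): clear
  edge (5,11)–(0,8): clear
  midpoint (29/2,21/2) outside
  → clear
Obstacle 3 [(3,21) (6,13) (11,17) (10,24)]:
  edge (3,21)–(6,13): clear
  edge (6,13)–(11,17): clear
  edge (11,17)–(10,24): clear
  edge (10,24)–(3,21): clear
  midpoint (29/2,21/2) outside
  → clear

FREE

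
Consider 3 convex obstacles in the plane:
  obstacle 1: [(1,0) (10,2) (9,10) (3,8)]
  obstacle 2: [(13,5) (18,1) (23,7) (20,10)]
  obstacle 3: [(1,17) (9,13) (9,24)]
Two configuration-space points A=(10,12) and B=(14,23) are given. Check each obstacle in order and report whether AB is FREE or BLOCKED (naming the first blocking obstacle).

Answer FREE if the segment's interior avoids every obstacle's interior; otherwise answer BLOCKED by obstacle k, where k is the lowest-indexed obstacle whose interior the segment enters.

Obstacle 1 [(1,0) (10,2) (9,10) (3,8)]:
  edge (1,0)–(10,2): clear
  edge (10,2)–(9,10): clear
  edge (9,10)–(3,8): clear
  edge (3,8)–(1,0): clear
  midpoint (12,35/2) outside
  → clear
Obstacle 2 [(13,5) (18,1) (23,7) (20,10)]:
  edge (13,5)–(18,1): clear
  edge (18,1)–(23,7): clear
  edge (23,7)–(20,10): clear
  edge (20,10)–(13,5): clear
  midpoint (12,35/2) outside
  → clear
Obstacle 3 [(1,17) (9,13) (9,24)]:
  edge (1,17)–(9,13): clear
  edge (9,13)–(9,24): clear
  edge (9,24)–(1,17): clear
  midpoint (12,35/2) outside
  → clear

FREE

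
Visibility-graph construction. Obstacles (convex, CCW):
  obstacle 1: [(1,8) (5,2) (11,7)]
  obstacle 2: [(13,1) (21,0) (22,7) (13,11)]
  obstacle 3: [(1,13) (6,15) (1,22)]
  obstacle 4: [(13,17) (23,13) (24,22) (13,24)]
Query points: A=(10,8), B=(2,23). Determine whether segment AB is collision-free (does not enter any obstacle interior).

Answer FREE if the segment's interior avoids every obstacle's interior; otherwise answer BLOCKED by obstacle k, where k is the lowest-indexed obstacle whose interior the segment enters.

FREE

Obstacle 1 [(1,8) (5,2) (11,7)]:
  edge (1,8)–(5,2): clear
  edge (5,2)–(11,7): clear
  edge (11,7)–(1,8): clear
  midpoint (6,31/2) outside
  → clear
Obstacle 2 [(13,1) (21,0) (22,7) (13,11)]:
  edge (13,1)–(21,0): clear
  edge (21,0)–(22,7): clear
  edge (22,7)–(13,11): clear
  edge (13,11)–(13,1): clear
  midpoint (6,31/2) outside
  → clear
Obstacle 3 [(1,13) (6,15) (1,22)]:
  edge (1,13)–(6,15): clear
  edge (6,15)–(1,22): clear
  edge (1,22)–(1,13): clear
  midpoint (6,31/2) outside
  → clear
Obstacle 4 [(13,17) (23,13) (24,22) (13,24)]:
  edge (13,17)–(23,13): clear
  edge (23,13)–(24,22): clear
  edge (24,22)–(13,24): clear
  edge (13,24)–(13,17): clear
  midpoint (6,31/2) outside
  → clear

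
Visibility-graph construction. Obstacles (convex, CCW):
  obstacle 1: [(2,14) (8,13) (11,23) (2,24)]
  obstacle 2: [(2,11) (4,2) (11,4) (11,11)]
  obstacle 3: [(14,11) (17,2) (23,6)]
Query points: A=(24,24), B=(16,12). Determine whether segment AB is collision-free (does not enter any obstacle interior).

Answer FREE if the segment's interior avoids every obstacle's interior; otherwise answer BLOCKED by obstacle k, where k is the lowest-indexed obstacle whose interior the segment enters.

Obstacle 1 [(2,14) (8,13) (11,23) (2,24)]:
  edge (2,14)–(8,13): clear
  edge (8,13)–(11,23): clear
  edge (11,23)–(2,24): clear
  edge (2,24)–(2,14): clear
  midpoint (20,18) outside
  → clear
Obstacle 2 [(2,11) (4,2) (11,4) (11,11)]:
  edge (2,11)–(4,2): clear
  edge (4,2)–(11,4): clear
  edge (11,4)–(11,11): clear
  edge (11,11)–(2,11): clear
  midpoint (20,18) outside
  → clear
Obstacle 3 [(14,11) (17,2) (23,6)]:
  edge (14,11)–(17,2): clear
  edge (17,2)–(23,6): clear
  edge (23,6)–(14,11): clear
  midpoint (20,18) outside
  → clear

FREE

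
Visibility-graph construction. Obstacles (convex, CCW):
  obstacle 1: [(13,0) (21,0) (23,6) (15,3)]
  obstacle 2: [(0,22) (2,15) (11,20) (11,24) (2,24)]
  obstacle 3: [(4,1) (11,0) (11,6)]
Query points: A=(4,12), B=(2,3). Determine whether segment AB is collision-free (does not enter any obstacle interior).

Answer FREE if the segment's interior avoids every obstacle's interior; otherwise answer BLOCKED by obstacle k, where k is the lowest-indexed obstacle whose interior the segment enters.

Obstacle 1 [(13,0) (21,0) (23,6) (15,3)]:
  edge (13,0)–(21,0): clear
  edge (21,0)–(23,6): clear
  edge (23,6)–(15,3): clear
  edge (15,3)–(13,0): clear
  midpoint (3,15/2) outside
  → clear
Obstacle 2 [(0,22) (2,15) (11,20) (11,24) (2,24)]:
  edge (0,22)–(2,15): clear
  edge (2,15)–(11,20): clear
  edge (11,20)–(11,24): clear
  edge (11,24)–(2,24): clear
  edge (2,24)–(0,22): clear
  midpoint (3,15/2) outside
  → clear
Obstacle 3 [(4,1) (11,0) (11,6)]:
  edge (4,1)–(11,0): clear
  edge (11,0)–(11,6): clear
  edge (11,6)–(4,1): clear
  midpoint (3,15/2) outside
  → clear

FREE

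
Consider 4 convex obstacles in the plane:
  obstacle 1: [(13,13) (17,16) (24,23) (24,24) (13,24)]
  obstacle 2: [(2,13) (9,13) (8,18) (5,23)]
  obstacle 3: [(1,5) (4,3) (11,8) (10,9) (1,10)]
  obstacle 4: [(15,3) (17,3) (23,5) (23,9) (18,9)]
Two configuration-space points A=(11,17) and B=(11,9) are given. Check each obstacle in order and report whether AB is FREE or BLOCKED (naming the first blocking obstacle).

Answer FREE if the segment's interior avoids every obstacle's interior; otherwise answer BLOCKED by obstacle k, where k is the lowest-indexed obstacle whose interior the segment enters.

Obstacle 1 [(13,13) (17,16) (24,23) (24,24) (13,24)]:
  edge (13,13)–(17,16): clear
  edge (17,16)–(24,23): clear
  edge (24,23)–(24,24): clear
  edge (24,24)–(13,24): clear
  edge (13,24)–(13,13): clear
  midpoint (11,13) outside
  → clear
Obstacle 2 [(2,13) (9,13) (8,18) (5,23)]:
  edge (2,13)–(9,13): clear
  edge (9,13)–(8,18): clear
  edge (8,18)–(5,23): clear
  edge (5,23)–(2,13): clear
  midpoint (11,13) outside
  → clear
Obstacle 3 [(1,5) (4,3) (11,8) (10,9) (1,10)]:
  edge (1,5)–(4,3): clear
  edge (4,3)–(11,8): clear
  edge (11,8)–(10,9): clear
  edge (10,9)–(1,10): clear
  edge (1,10)–(1,5): clear
  midpoint (11,13) outside
  → clear
Obstacle 4 [(15,3) (17,3) (23,5) (23,9) (18,9)]:
  edge (15,3)–(17,3): clear
  edge (17,3)–(23,5): clear
  edge (23,5)–(23,9): clear
  edge (23,9)–(18,9): clear
  edge (18,9)–(15,3): clear
  midpoint (11,13) outside
  → clear

FREE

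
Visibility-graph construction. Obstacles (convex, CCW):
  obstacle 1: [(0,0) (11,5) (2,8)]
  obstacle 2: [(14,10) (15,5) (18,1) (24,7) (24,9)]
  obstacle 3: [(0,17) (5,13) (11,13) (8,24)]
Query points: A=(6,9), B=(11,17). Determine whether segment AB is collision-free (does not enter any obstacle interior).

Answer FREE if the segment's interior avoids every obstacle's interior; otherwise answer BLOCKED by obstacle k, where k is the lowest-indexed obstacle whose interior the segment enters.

BLOCKED by obstacle 3

Obstacle 1 [(0,0) (11,5) (2,8)]:
  edge (0,0)–(11,5): clear
  edge (11,5)–(2,8): clear
  edge (2,8)–(0,0): clear
  midpoint (17/2,13) outside
  → clear
Obstacle 2 [(14,10) (15,5) (18,1) (24,7) (24,9)]:
  edge (14,10)–(15,5): clear
  edge (15,5)–(18,1): clear
  edge (18,1)–(24,7): clear
  edge (24,7)–(24,9): clear
  edge (24,9)–(14,10): clear
  midpoint (17/2,13) outside
  → clear
Obstacle 3 [(0,17) (5,13) (11,13) (8,24)]:
  edge (0,17)–(5,13): clear
  edge (5,13)–(11,13): crosses AB
  edge (11,13)–(8,24): crosses AB
  edge (8,24)–(0,17): clear
  → BLOCKED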